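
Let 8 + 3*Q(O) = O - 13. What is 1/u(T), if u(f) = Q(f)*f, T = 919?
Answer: 3/825262 ≈ 3.6352e-6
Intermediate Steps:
Q(O) = -7 + O/3 (Q(O) = -8/3 + (O - 13)/3 = -8/3 + (-13 + O)/3 = -8/3 + (-13/3 + O/3) = -7 + O/3)
u(f) = f*(-7 + f/3) (u(f) = (-7 + f/3)*f = f*(-7 + f/3))
1/u(T) = 1/((⅓)*919*(-21 + 919)) = 1/((⅓)*919*898) = 1/(825262/3) = 3/825262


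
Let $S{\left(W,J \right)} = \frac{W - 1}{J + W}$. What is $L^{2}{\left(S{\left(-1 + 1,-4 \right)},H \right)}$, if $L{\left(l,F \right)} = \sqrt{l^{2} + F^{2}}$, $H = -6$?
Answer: $\frac{577}{16} \approx 36.063$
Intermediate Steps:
$S{\left(W,J \right)} = \frac{-1 + W}{J + W}$
$L{\left(l,F \right)} = \sqrt{F^{2} + l^{2}}$
$L^{2}{\left(S{\left(-1 + 1,-4 \right)},H \right)} = \left(\sqrt{\left(-6\right)^{2} + \left(\frac{-1 + \left(-1 + 1\right)}{-4 + \left(-1 + 1\right)}\right)^{2}}\right)^{2} = \left(\sqrt{36 + \left(\frac{-1 + 0}{-4 + 0}\right)^{2}}\right)^{2} = \left(\sqrt{36 + \left(\frac{1}{-4} \left(-1\right)\right)^{2}}\right)^{2} = \left(\sqrt{36 + \left(\left(- \frac{1}{4}\right) \left(-1\right)\right)^{2}}\right)^{2} = \left(\sqrt{36 + \left(\frac{1}{4}\right)^{2}}\right)^{2} = \left(\sqrt{36 + \frac{1}{16}}\right)^{2} = \left(\sqrt{\frac{577}{16}}\right)^{2} = \left(\frac{\sqrt{577}}{4}\right)^{2} = \frac{577}{16}$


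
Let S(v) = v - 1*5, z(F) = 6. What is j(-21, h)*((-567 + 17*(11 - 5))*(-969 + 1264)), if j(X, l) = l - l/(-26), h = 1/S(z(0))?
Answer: -3703725/26 ≈ -1.4245e+5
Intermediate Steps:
S(v) = -5 + v (S(v) = v - 5 = -5 + v)
h = 1 (h = 1/(-5 + 6) = 1/1 = 1)
j(X, l) = 27*l/26 (j(X, l) = l - l*(-1)/26 = l - (-1)*l/26 = l + l/26 = 27*l/26)
j(-21, h)*((-567 + 17*(11 - 5))*(-969 + 1264)) = ((27/26)*1)*((-567 + 17*(11 - 5))*(-969 + 1264)) = 27*((-567 + 17*6)*295)/26 = 27*((-567 + 102)*295)/26 = 27*(-465*295)/26 = (27/26)*(-137175) = -3703725/26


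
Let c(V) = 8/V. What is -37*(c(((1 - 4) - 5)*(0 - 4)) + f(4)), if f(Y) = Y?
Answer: -629/4 ≈ -157.25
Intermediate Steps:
-37*(c(((1 - 4) - 5)*(0 - 4)) + f(4)) = -37*(8/((((1 - 4) - 5)*(0 - 4))) + 4) = -37*(8/(((-3 - 5)*(-4))) + 4) = -37*(8/((-8*(-4))) + 4) = -37*(8/32 + 4) = -37*(8*(1/32) + 4) = -37*(¼ + 4) = -37*17/4 = -629/4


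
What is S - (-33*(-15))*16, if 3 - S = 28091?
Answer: -36008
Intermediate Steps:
S = -28088 (S = 3 - 1*28091 = 3 - 28091 = -28088)
S - (-33*(-15))*16 = -28088 - (-33*(-15))*16 = -28088 - 495*16 = -28088 - 1*7920 = -28088 - 7920 = -36008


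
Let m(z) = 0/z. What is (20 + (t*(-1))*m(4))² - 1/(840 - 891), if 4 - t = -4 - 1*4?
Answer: 20401/51 ≈ 400.02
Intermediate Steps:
t = 12 (t = 4 - (-4 - 1*4) = 4 - (-4 - 4) = 4 - 1*(-8) = 4 + 8 = 12)
m(z) = 0
(20 + (t*(-1))*m(4))² - 1/(840 - 891) = (20 + (12*(-1))*0)² - 1/(840 - 891) = (20 - 12*0)² - 1/(-51) = (20 + 0)² - 1*(-1/51) = 20² + 1/51 = 400 + 1/51 = 20401/51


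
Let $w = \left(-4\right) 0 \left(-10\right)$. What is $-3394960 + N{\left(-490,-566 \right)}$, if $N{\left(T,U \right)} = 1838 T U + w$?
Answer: $506355960$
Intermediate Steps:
$w = 0$ ($w = 0 \left(-10\right) = 0$)
$N{\left(T,U \right)} = 1838 T U$ ($N{\left(T,U \right)} = 1838 T U + 0 = 1838 T U$)
$-3394960 + N{\left(-490,-566 \right)} = -3394960 + 1838 \left(-490\right) \left(-566\right) = -3394960 + 509750920 = 506355960$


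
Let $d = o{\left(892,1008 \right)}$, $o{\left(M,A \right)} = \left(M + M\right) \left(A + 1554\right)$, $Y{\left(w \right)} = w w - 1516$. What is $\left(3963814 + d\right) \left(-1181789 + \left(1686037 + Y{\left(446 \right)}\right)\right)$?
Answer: $5988160127456$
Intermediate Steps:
$Y{\left(w \right)} = -1516 + w^{2}$ ($Y{\left(w \right)} = w^{2} - 1516 = -1516 + w^{2}$)
$o{\left(M,A \right)} = 2 M \left(1554 + A\right)$
$d = 4570608$ ($d = 2 \cdot 892 \left(1554 + 1008\right) = 2 \cdot 892 \cdot 2562 = 4570608$)
$\left(3963814 + d\right) \left(-1181789 + \left(1686037 + Y{\left(446 \right)}\right)\right) = \left(3963814 + 4570608\right) \left(-1181789 + \left(1686037 - \left(1516 - 446^{2}\right)\right)\right) = 8534422 \left(-1181789 + \left(1686037 + \left(-1516 + 198916\right)\right)\right) = 8534422 \left(-1181789 + \left(1686037 + 197400\right)\right) = 8534422 \left(-1181789 + 1883437\right) = 8534422 \cdot 701648 = 5988160127456$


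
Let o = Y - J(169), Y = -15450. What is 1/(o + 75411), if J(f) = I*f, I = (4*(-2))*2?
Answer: 1/62665 ≈ 1.5958e-5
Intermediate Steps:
I = -16 (I = -8*2 = -16)
J(f) = -16*f
o = -12746 (o = -15450 - (-16)*169 = -15450 - 1*(-2704) = -15450 + 2704 = -12746)
1/(o + 75411) = 1/(-12746 + 75411) = 1/62665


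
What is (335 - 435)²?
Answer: 10000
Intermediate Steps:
(335 - 435)² = (-100)² = 10000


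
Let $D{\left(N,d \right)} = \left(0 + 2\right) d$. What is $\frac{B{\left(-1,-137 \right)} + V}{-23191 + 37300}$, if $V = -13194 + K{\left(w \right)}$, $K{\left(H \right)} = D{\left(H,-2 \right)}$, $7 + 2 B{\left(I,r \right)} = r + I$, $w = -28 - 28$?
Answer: $- \frac{8847}{9406} \approx -0.94057$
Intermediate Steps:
$w = -56$ ($w = -28 - 28 = -56$)
$B{\left(I,r \right)} = - \frac{7}{2} + \frac{I}{2} + \frac{r}{2}$ ($B{\left(I,r \right)} = - \frac{7}{2} + \frac{r + I}{2} = - \frac{7}{2} + \frac{I + r}{2} = - \frac{7}{2} + \left(\frac{I}{2} + \frac{r}{2}\right) = - \frac{7}{2} + \frac{I}{2} + \frac{r}{2}$)
$D{\left(N,d \right)} = 2 d$
$K{\left(H \right)} = -4$ ($K{\left(H \right)} = 2 \left(-2\right) = -4$)
$V = -13198$ ($V = -13194 - 4 = -13198$)
$\frac{B{\left(-1,-137 \right)} + V}{-23191 + 37300} = \frac{\left(- \frac{7}{2} + \frac{1}{2} \left(-1\right) + \frac{1}{2} \left(-137\right)\right) - 13198}{-23191 + 37300} = \frac{\left(- \frac{7}{2} - \frac{1}{2} - \frac{137}{2}\right) - 13198}{14109} = \left(- \frac{145}{2} - 13198\right) \frac{1}{14109} = \left(- \frac{26541}{2}\right) \frac{1}{14109} = - \frac{8847}{9406}$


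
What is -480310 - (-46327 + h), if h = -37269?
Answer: -396714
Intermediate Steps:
-480310 - (-46327 + h) = -480310 - (-46327 - 37269) = -480310 - 1*(-83596) = -480310 + 83596 = -396714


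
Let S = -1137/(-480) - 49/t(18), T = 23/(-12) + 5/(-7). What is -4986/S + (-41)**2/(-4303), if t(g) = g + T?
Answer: 4431410267929/728373113 ≈ 6084.0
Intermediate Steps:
T = -221/84 (T = 23*(-1/12) + 5*(-1/7) = -23/12 - 5/7 = -221/84 ≈ -2.6310)
t(g) = -221/84 + g (t(g) = g - 221/84 = -221/84 + g)
S = -169271/206560 (S = -1137/(-480) - 49/(-221/84 + 18) = -1137*(-1/480) - 49/1291/84 = 379/160 - 49*84/1291 = 379/160 - 4116/1291 = -169271/206560 ≈ -0.81948)
-4986/S + (-41)**2/(-4303) = -4986/(-169271/206560) + (-41)**2/(-4303) = -4986*(-206560/169271) + 1681*(-1/4303) = 1029908160/169271 - 1681/4303 = 4431410267929/728373113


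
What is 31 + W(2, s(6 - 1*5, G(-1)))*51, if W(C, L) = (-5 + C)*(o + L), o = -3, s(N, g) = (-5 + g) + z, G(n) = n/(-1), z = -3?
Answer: 1561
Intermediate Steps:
G(n) = -n (G(n) = n*(-1) = -n)
s(N, g) = -8 + g (s(N, g) = (-5 + g) - 3 = -8 + g)
W(C, L) = (-5 + C)*(-3 + L)
31 + W(2, s(6 - 1*5, G(-1)))*51 = 31 + (15 - 5*(-8 - 1*(-1)) - 3*2 + 2*(-8 - 1*(-1)))*51 = 31 + (15 - 5*(-8 + 1) - 6 + 2*(-8 + 1))*51 = 31 + (15 - 5*(-7) - 6 + 2*(-7))*51 = 31 + (15 + 35 - 6 - 14)*51 = 31 + 30*51 = 31 + 1530 = 1561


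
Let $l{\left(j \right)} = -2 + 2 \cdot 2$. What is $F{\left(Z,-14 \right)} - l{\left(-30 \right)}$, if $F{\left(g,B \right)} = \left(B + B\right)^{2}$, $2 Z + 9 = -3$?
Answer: $782$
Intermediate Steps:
$Z = -6$ ($Z = - \frac{9}{2} + \frac{1}{2} \left(-3\right) = - \frac{9}{2} - \frac{3}{2} = -6$)
$l{\left(j \right)} = 2$ ($l{\left(j \right)} = -2 + 4 = 2$)
$F{\left(g,B \right)} = 4 B^{2}$ ($F{\left(g,B \right)} = \left(2 B\right)^{2} = 4 B^{2}$)
$F{\left(Z,-14 \right)} - l{\left(-30 \right)} = 4 \left(-14\right)^{2} - 2 = 4 \cdot 196 - 2 = 784 - 2 = 782$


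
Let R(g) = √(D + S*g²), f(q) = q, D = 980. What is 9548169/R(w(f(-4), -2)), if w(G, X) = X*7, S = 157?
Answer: 3182723*√2/84 ≈ 53584.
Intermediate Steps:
w(G, X) = 7*X
R(g) = √(980 + 157*g²)
9548169/R(w(f(-4), -2)) = 9548169/(√(980 + 157*(7*(-2))²)) = 9548169/(√(980 + 157*(-14)²)) = 9548169/(√(980 + 157*196)) = 9548169/(√(980 + 30772)) = 9548169/(√31752) = 9548169/((126*√2)) = 9548169*(√2/252) = 3182723*√2/84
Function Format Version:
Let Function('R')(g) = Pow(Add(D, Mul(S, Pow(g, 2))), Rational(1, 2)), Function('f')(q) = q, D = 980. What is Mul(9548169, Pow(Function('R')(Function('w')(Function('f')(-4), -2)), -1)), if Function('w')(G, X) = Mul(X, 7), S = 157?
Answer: Mul(Rational(3182723, 84), Pow(2, Rational(1, 2))) ≈ 53584.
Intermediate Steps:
Function('w')(G, X) = Mul(7, X)
Function('R')(g) = Pow(Add(980, Mul(157, Pow(g, 2))), Rational(1, 2))
Mul(9548169, Pow(Function('R')(Function('w')(Function('f')(-4), -2)), -1)) = Mul(9548169, Pow(Pow(Add(980, Mul(157, Pow(Mul(7, -2), 2))), Rational(1, 2)), -1)) = Mul(9548169, Pow(Pow(Add(980, Mul(157, Pow(-14, 2))), Rational(1, 2)), -1)) = Mul(9548169, Pow(Pow(Add(980, Mul(157, 196)), Rational(1, 2)), -1)) = Mul(9548169, Pow(Pow(Add(980, 30772), Rational(1, 2)), -1)) = Mul(9548169, Pow(Pow(31752, Rational(1, 2)), -1)) = Mul(9548169, Pow(Mul(126, Pow(2, Rational(1, 2))), -1)) = Mul(9548169, Mul(Rational(1, 252), Pow(2, Rational(1, 2)))) = Mul(Rational(3182723, 84), Pow(2, Rational(1, 2)))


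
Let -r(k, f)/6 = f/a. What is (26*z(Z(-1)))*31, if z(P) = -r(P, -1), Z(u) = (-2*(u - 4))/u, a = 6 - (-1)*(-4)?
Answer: -2418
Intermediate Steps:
a = 2 (a = 6 - 1*4 = 6 - 4 = 2)
r(k, f) = -3*f (r(k, f) = -6*f/2 = -3*f)
Z(u) = (8 - 2*u)/u (Z(u) = (-2*(-4 + u))/u = (8 - 2*u)/u)
z(P) = -3 (z(P) = -(-3)*(-1) = -1*3 = -3)
(26*z(Z(-1)))*31 = (26*(-3))*31 = -78*31 = -2418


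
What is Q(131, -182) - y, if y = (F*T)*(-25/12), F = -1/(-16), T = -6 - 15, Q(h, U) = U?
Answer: -11823/64 ≈ -184.73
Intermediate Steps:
T = -21
F = 1/16 (F = -1*(-1/16) = 1/16 ≈ 0.062500)
y = 175/64 (y = ((1/16)*(-21))*(-25/12) = -(-525)/(16*12) = -21/16*(-25/12) = 175/64 ≈ 2.7344)
Q(131, -182) - y = -182 - 1*175/64 = -182 - 175/64 = -11823/64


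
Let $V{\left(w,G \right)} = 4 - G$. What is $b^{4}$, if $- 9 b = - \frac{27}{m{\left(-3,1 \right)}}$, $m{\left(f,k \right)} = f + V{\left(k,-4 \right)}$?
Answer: $\frac{81}{625} \approx 0.1296$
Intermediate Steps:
$m{\left(f,k \right)} = 8 + f$ ($m{\left(f,k \right)} = f + \left(4 - -4\right) = f + \left(4 + 4\right) = f + 8 = 8 + f$)
$b = \frac{3}{5}$ ($b = - \frac{\left(-27\right) \frac{1}{8 - 3}}{9} = - \frac{\left(-27\right) \frac{1}{5}}{9} = \left(- \frac{1}{9}\right) \left(- \frac{27}{5}\right) = \frac{3}{5} \approx 0.6$)
$b^{4} = \left(\frac{3}{5}\right)^{4} = \frac{81}{625}$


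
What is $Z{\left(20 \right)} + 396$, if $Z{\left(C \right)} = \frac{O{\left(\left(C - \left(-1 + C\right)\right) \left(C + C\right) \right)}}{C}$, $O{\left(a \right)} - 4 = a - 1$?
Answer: $\frac{7963}{20} \approx 398.15$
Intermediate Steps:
$O{\left(a \right)} = 3 + a$ ($O{\left(a \right)} = 4 + \left(a - 1\right) = 4 + \left(-1 + a\right) = 3 + a$)
$Z{\left(C \right)} = \frac{3 + 2 C}{C}$ ($Z{\left(C \right)} = \frac{3 + \left(C - \left(-1 + C\right)\right) \left(C + C\right)}{C} = \frac{3 + 1 \cdot 2 C}{C} = \frac{3 + 2 C}{C}$)
$Z{\left(20 \right)} + 396 = \left(2 + \frac{3}{20}\right) + 396 = \frac{43}{20} + 396 = \frac{7963}{20}$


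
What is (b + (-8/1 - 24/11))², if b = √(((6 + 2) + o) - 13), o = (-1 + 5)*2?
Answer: 12907/121 - 224*√3/11 ≈ 71.399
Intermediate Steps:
o = 8 (o = 4*2 = 8)
b = √3 (b = √(((6 + 2) + 8) - 13) = √((8 + 8) - 13) = √(16 - 13) = √3 ≈ 1.7320)
(b + (-8/1 - 24/11))² = (√3 + (-8/1 - 24/11))² = (√3 + (-8*1 - 24*1/11))² = (√3 + (-8 - 24/11))² = (√3 - 112/11)² = (-112/11 + √3)²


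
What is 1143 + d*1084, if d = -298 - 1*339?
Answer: -689365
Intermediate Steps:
d = -637 (d = -298 - 339 = -637)
1143 + d*1084 = 1143 - 637*1084 = 1143 - 690508 = -689365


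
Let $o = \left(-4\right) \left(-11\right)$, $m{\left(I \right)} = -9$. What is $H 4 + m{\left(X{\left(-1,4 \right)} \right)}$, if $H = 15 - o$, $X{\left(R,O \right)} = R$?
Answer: $-125$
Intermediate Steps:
$o = 44$
$H = -29$ ($H = 15 - 44 = -29$)
$H 4 + m{\left(X{\left(-1,4 \right)} \right)} = \left(-29\right) 4 - 9 = -116 - 9 = -125$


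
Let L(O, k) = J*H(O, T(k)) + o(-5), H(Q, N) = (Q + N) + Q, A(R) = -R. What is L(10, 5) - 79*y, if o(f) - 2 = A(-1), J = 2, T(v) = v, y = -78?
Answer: 6215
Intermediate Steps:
H(Q, N) = N + 2*Q (H(Q, N) = (N + Q) + Q = N + 2*Q)
o(f) = 3 (o(f) = 2 - 1*(-1) = 2 + 1 = 3)
L(O, k) = 3 + 2*k + 4*O (L(O, k) = 2*(k + 2*O) + 3 = (2*k + 4*O) + 3 = 3 + 2*k + 4*O)
L(10, 5) - 79*y = (3 + 2*5 + 4*10) - 79*(-78) = (3 + 10 + 40) + 6162 = 53 + 6162 = 6215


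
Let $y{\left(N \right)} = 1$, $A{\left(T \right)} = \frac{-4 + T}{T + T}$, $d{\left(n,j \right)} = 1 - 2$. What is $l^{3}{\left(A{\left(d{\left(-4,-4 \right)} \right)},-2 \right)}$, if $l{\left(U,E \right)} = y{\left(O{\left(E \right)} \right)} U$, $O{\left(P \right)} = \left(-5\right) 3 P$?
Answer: $\frac{125}{8} \approx 15.625$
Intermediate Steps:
$d{\left(n,j \right)} = -1$
$O{\left(P \right)} = - 15 P$
$A{\left(T \right)} = \frac{-4 + T}{2 T}$
$l{\left(U,E \right)} = U$ ($l{\left(U,E \right)} = 1 U = U$)
$l^{3}{\left(A{\left(d{\left(-4,-4 \right)} \right)},-2 \right)} = \left(\frac{-4 - 1}{2 \left(-1\right)}\right)^{3} = \left(\frac{1}{2} \left(-1\right) \left(-5\right)\right)^{3} = \left(\frac{5}{2}\right)^{3} = \frac{125}{8}$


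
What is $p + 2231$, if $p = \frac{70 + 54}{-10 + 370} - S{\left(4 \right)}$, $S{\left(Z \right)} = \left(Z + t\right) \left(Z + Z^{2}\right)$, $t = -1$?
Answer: $\frac{195421}{90} \approx 2171.3$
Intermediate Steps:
$S{\left(Z \right)} = \left(-1 + Z\right) \left(Z + Z^{2}\right)$ ($S{\left(Z \right)} = \left(Z - 1\right) \left(Z + Z^{2}\right) = \left(-1 + Z\right) \left(Z + Z^{2}\right)$)
$p = - \frac{5369}{90}$ ($p = \frac{70 + 54}{-10 + 370} - \left(4^{3} - 4\right) = \frac{124}{360} - \left(64 - 4\right) = 124 \cdot \frac{1}{360} - 60 = \frac{31}{90} - 60 = - \frac{5369}{90} \approx -59.656$)
$p + 2231 = - \frac{5369}{90} + 2231 = \frac{195421}{90}$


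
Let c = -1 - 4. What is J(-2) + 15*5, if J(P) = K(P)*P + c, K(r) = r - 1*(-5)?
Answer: 64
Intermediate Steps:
c = -5
K(r) = 5 + r (K(r) = r + 5 = 5 + r)
J(P) = -5 + P*(5 + P) (J(P) = (5 + P)*P - 5 = P*(5 + P) - 5 = -5 + P*(5 + P))
J(-2) + 15*5 = (-5 - 2*(5 - 2)) + 15*5 = (-5 - 2*3) + 75 = (-5 - 6) + 75 = -11 + 75 = 64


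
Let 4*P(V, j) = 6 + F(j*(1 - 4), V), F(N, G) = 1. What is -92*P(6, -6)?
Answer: -161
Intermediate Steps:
P(V, j) = 7/4 (P(V, j) = (6 + 1)/4 = (¼)*7 = 7/4)
-92*P(6, -6) = -92*7/4 = -161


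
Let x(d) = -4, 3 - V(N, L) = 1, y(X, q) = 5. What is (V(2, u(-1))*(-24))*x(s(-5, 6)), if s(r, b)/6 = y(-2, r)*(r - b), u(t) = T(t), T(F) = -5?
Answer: 192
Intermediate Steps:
u(t) = -5
V(N, L) = 2 (V(N, L) = 3 - 1*1 = 3 - 1 = 2)
s(r, b) = -30*b + 30*r (s(r, b) = 6*(5*(r - b)) = 6*(-5*b + 5*r) = -30*b + 30*r)
(V(2, u(-1))*(-24))*x(s(-5, 6)) = (2*(-24))*(-4) = -48*(-4) = 192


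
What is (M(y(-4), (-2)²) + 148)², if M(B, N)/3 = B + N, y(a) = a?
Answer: 21904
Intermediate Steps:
M(B, N) = 3*B + 3*N (M(B, N) = 3*(B + N) = 3*B + 3*N)
(M(y(-4), (-2)²) + 148)² = ((3*(-4) + 3*(-2)²) + 148)² = ((-12 + 3*4) + 148)² = ((-12 + 12) + 148)² = (0 + 148)² = 148² = 21904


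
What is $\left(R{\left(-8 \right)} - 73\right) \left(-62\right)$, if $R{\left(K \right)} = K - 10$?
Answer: $5642$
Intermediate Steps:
$R{\left(K \right)} = -10 + K$
$\left(R{\left(-8 \right)} - 73\right) \left(-62\right) = \left(\left(-10 - 8\right) - 73\right) \left(-62\right) = \left(-18 - 73\right) \left(-62\right) = \left(-91\right) \left(-62\right) = 5642$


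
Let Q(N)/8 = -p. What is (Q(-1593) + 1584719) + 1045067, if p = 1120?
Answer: 2620826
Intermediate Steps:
Q(N) = -8960 (Q(N) = 8*(-1*1120) = 8*(-1120) = -8960)
(Q(-1593) + 1584719) + 1045067 = (-8960 + 1584719) + 1045067 = 1575759 + 1045067 = 2620826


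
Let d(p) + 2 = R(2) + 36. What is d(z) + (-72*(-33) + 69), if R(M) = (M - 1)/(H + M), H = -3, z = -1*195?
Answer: 2478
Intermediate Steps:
z = -195
R(M) = (-1 + M)/(-3 + M) (R(M) = (M - 1)/(-3 + M) = (-1 + M)/(-3 + M))
d(p) = 33 (d(p) = -2 + ((-1 + 2)/(-3 + 2) + 36) = -2 + (1/(-1) + 36) = -2 + (-1*1 + 36) = -2 + (-1 + 36) = -2 + 35 = 33)
d(z) + (-72*(-33) + 69) = 33 + (-72*(-33) + 69) = 33 + (2376 + 69) = 33 + 2445 = 2478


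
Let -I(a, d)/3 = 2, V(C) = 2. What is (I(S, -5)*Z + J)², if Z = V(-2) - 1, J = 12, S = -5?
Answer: 36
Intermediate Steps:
I(a, d) = -6 (I(a, d) = -3*2 = -6)
Z = 1 (Z = 2 - 1 = 1)
(I(S, -5)*Z + J)² = (-6*1 + 12)² = (-6 + 12)² = 6² = 36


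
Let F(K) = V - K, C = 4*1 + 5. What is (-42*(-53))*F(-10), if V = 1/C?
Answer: 67522/3 ≈ 22507.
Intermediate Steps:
C = 9 (C = 4 + 5 = 9)
V = 1/9 ≈ 0.11111
F(K) = 1/9 - K
(-42*(-53))*F(-10) = (-42*(-53))*(1/9 - 1*(-10)) = 2226*(1/9 + 10) = 2226*(91/9) = 67522/3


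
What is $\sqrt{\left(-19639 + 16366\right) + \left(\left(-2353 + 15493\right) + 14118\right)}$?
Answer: $3 \sqrt{2665} \approx 154.87$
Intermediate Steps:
$\sqrt{\left(-19639 + 16366\right) + \left(\left(-2353 + 15493\right) + 14118\right)} = \sqrt{-3273 + \left(13140 + 14118\right)} = \sqrt{-3273 + 27258} = \sqrt{23985} = 3 \sqrt{2665}$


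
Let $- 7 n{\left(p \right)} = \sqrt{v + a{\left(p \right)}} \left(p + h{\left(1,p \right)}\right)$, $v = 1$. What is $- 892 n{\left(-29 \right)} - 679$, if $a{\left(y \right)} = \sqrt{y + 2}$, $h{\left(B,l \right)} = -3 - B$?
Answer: $-679 - \frac{29436 \sqrt{1 + 3 i \sqrt{3}}}{7} \approx -8137.4 - 6159.9 i$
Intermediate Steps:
$a{\left(y \right)} = \sqrt{2 + y}$
$n{\left(p \right)} = - \frac{\sqrt{1 + \sqrt{2 + p}} \left(-4 + p\right)}{7}$ ($n{\left(p \right)} = - \frac{\sqrt{1 + \sqrt{2 + p}} \left(p - 4\right)}{7} = - \frac{\sqrt{1 + \sqrt{2 + p}} \left(-4 + p\right)}{7}$)
$- 892 n{\left(-29 \right)} - 679 = - 892 \frac{\sqrt{1 + \sqrt{2 - 29}} \left(4 - -29\right)}{7} - 679 = - 892 \frac{\sqrt{1 + \sqrt{-27}} \left(4 + 29\right)}{7} - 679 = - 892 \cdot \frac{1}{7} \sqrt{1 + 3 i \sqrt{3}} \cdot 33 - 679 = - 892 \frac{33 \sqrt{1 + 3 i \sqrt{3}}}{7} - 679 = - \frac{29436 \sqrt{1 + 3 i \sqrt{3}}}{7} - 679 = -679 - \frac{29436 \sqrt{1 + 3 i \sqrt{3}}}{7}$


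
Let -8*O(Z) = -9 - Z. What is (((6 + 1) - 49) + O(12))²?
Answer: 99225/64 ≈ 1550.4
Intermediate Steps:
O(Z) = 9/8 + Z/8 (O(Z) = -(-9 - Z)/8 = 9/8 + Z/8)
(((6 + 1) - 49) + O(12))² = (((6 + 1) - 49) + (9/8 + (⅛)*12))² = ((7 - 49) + (9/8 + 3/2))² = (-42 + 21/8)² = (-315/8)² = 99225/64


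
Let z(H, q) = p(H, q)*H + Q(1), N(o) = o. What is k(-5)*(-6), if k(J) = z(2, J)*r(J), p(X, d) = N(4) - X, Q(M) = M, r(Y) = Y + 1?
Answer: 120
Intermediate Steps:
r(Y) = 1 + Y
p(X, d) = 4 - X
z(H, q) = 1 + H*(4 - H) (z(H, q) = (4 - H)*H + 1 = H*(4 - H) + 1 = 1 + H*(4 - H))
k(J) = 5 + 5*J (k(J) = (1 - 1*2*(-4 + 2))*(1 + J) = (1 - 1*2*(-2))*(1 + J) = (1 + 4)*(1 + J) = 5*(1 + J) = 5 + 5*J)
k(-5)*(-6) = (5 + 5*(-5))*(-6) = (5 - 25)*(-6) = -20*(-6) = 120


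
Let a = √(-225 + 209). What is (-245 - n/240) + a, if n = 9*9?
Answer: -19627/80 + 4*I ≈ -245.34 + 4.0*I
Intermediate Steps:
n = 81
a = 4*I (a = √(-16) = 4*I ≈ 4.0*I)
(-245 - n/240) + a = (-245 - 81/240) + 4*I = (-245 - 1*27/80) + 4*I = (-245 - 27/80) + 4*I = -19627/80 + 4*I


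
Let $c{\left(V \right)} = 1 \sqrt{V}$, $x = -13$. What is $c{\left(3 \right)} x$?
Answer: $- 13 \sqrt{3} \approx -22.517$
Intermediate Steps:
$c{\left(V \right)} = \sqrt{V}$
$c{\left(3 \right)} x = \sqrt{3} \left(-13\right) = - 13 \sqrt{3}$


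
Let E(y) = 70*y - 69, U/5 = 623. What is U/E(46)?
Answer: 3115/3151 ≈ 0.98857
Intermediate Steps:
U = 3115 (U = 5*623 = 3115)
E(y) = -69 + 70*y
U/E(46) = 3115/(-69 + 70*46) = 3115/(-69 + 3220) = 3115/3151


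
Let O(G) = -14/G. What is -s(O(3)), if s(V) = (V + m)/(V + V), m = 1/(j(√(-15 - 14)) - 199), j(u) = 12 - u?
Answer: (-14*√29 + 2621*I)/(28*(√29 - 187*I)) ≈ -0.50057 + 1.6486e-5*I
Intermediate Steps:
m = 1/(-187 - I*√29) (m = 1/((12 - √(-15 - 14)) - 199) = 1/((12 - √(-29)) - 199) = 1/((12 - I*√29) - 199) = 1/(-187 - I*√29) ≈ -0.0053432 + 0.00015387*I)
s(V) = (V + I/(√29 - 187*I))/(2*V) (s(V) = (V + I/(√29 - 187*I))/(V + V) = (V + I/(√29 - 187*I))/((2*V)) = (V + I/(√29 - 187*I))*(1/(2*V)) = (V + I/(√29 - 187*I))/(2*V))
-s(O(3)) = -(-1 + (-14/3)*(187 + I*√29))/(2*((-14/3))*(187 + I*√29)) = -(-1 + (-14*⅓)*(187 + I*√29))/(2*((-14*⅓))*(187 + I*√29)) = -(-1 - 14*(187 + I*√29)/3)/(2*(-14/3)*(187 + I*√29)) = -(-3)*(-1 + (-2618/3 - 14*I*√29/3))/(2*14*(187 + I*√29)) = -(-3)*(-2621/3 - 14*I*√29/3)/(2*14*(187 + I*√29)) = -(-3)*(-2621/3 - 14*I*√29/3)/(28*(187 + I*√29)) = 3*(-2621/3 - 14*I*√29/3)/(28*(187 + I*√29))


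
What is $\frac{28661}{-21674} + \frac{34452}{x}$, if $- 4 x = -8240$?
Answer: $\frac{171917747}{11162110} \approx 15.402$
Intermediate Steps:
$x = 2060$ ($x = \left(- \frac{1}{4}\right) \left(-8240\right) = 2060$)
$\frac{28661}{-21674} + \frac{34452}{x} = \frac{28661}{-21674} + \frac{34452}{2060} = 28661 \left(- \frac{1}{21674}\right) + 34452 \cdot \frac{1}{2060} = - \frac{28661}{21674} + \frac{8613}{515} = \frac{171917747}{11162110}$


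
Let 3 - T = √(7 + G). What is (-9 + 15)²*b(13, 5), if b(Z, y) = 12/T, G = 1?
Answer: 1296 + 864*√2 ≈ 2517.9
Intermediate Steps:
T = 3 - 2*√2 (T = 3 - √(7 + 1) = 3 - √8 = 3 - 2*√2 ≈ 0.17157)
b(Z, y) = 12/(3 - 2*√2)
(-9 + 15)²*b(13, 5) = (-9 + 15)²*(36 + 24*√2) = 6²*(36 + 24*√2) = 36*(36 + 24*√2) = 1296 + 864*√2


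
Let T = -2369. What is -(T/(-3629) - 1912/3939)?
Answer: -2392843/14294631 ≈ -0.16739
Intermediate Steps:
-(T/(-3629) - 1912/3939) = -(-2369/(-3629) - 1912/3939) = -(-2369*(-1/3629) - 1912*1/3939) = -(2369/3629 - 1912/3939) = -1*2392843/14294631 = -2392843/14294631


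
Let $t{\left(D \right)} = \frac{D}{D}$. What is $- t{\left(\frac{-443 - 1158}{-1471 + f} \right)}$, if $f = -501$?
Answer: $-1$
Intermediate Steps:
$t{\left(D \right)} = 1$
$- t{\left(\frac{-443 - 1158}{-1471 + f} \right)} = \left(-1\right) 1 = -1$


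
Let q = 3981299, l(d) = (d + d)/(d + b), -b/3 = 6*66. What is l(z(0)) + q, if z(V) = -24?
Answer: 402111203/101 ≈ 3.9813e+6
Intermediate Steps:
b = -1188 (b = -18*66 = -3*396 = -1188)
l(d) = 2*d/(-1188 + d) (l(d) = (d + d)/(d - 1188) = (2*d)/(-1188 + d) = 2*d/(-1188 + d))
l(z(0)) + q = 2*(-24)/(-1188 - 24) + 3981299 = 2*(-24)/(-1212) + 3981299 = 2*(-24)*(-1/1212) + 3981299 = 4/101 + 3981299 = 402111203/101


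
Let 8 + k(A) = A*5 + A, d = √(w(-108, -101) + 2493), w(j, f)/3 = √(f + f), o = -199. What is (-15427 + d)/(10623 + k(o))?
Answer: -15427/9421 + √(2493 + 3*I*√202)/9421 ≈ -1.6322 + 4.532e-5*I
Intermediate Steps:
w(j, f) = 3*√2*√f (w(j, f) = 3*√(f + f) = 3*√(2*f) = 3*(√2*√f) = 3*√2*√f)
d = √(2493 + 3*I*√202) (d = √(3*√2*√(-101) + 2493) = √(3*√2*(I*√101) + 2493) = √(3*I*√202 + 2493) = √(2493 + 3*I*√202) ≈ 49.932 + 0.427*I)
k(A) = -8 + 6*A (k(A) = -8 + (A*5 + A) = -8 + (5*A + A) = -8 + 6*A)
(-15427 + d)/(10623 + k(o)) = (-15427 + √(2493 + 3*I*√202))/(10623 + (-8 + 6*(-199))) = (-15427 + √(2493 + 3*I*√202))/(10623 + (-8 - 1194)) = (-15427 + √(2493 + 3*I*√202))/(10623 - 1202) = (-15427 + √(2493 + 3*I*√202))/9421 = (-15427 + √(2493 + 3*I*√202))*(1/9421) = -15427/9421 + √(2493 + 3*I*√202)/9421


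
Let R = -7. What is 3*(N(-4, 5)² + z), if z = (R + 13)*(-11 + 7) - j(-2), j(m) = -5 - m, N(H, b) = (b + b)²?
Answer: 29937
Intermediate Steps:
N(H, b) = 4*b² (N(H, b) = (2*b)² = 4*b²)
z = -21 (z = (-7 + 13)*(-11 + 7) - (-5 - 1*(-2)) = 6*(-4) - (-5 + 2) = -24 - 1*(-3) = -24 + 3 = -21)
3*(N(-4, 5)² + z) = 3*((4*5²)² - 21) = 3*((4*25)² - 21) = 3*(100² - 21) = 3*(10000 - 21) = 3*9979 = 29937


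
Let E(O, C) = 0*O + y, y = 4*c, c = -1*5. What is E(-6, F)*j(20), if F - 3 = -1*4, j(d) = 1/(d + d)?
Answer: -1/2 ≈ -0.50000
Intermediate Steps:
j(d) = 1/(2*d)
F = -1 (F = 3 - 1*4 = 3 - 4 = -1)
c = -5
y = -20 (y = 4*(-5) = -20)
E(O, C) = -20 (E(O, C) = 0*O - 20 = 0 - 20 = -20)
E(-6, F)*j(20) = -10/20 = -20*1/40 = -1/2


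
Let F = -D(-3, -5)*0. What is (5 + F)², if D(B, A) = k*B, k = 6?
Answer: 25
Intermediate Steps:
D(B, A) = 6*B
F = 0 (F = -6*(-3)*0 = -1*(-18)*0 = 18*0 = 0)
(5 + F)² = (5 + 0)² = 5² = 25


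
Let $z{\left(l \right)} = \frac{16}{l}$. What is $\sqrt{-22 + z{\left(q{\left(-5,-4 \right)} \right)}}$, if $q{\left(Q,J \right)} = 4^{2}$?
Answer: $i \sqrt{21} \approx 4.5826 i$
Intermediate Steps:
$q{\left(Q,J \right)} = 16$
$\sqrt{-22 + z{\left(q{\left(-5,-4 \right)} \right)}} = \sqrt{-22 + \frac{16}{16}} = \sqrt{-22 + 16 \cdot \frac{1}{16}} = \sqrt{-22 + 1} = \sqrt{-21} = i \sqrt{21}$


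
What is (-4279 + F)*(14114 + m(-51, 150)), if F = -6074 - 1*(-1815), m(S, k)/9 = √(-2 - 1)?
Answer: -120505332 - 76842*I*√3 ≈ -1.2051e+8 - 1.3309e+5*I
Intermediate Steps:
m(S, k) = 9*I*√3 (m(S, k) = 9*√(-2 - 1) = 9*√(-3) = 9*(I*√3) = 9*I*√3)
F = -4259 (F = -6074 + 1815 = -4259)
(-4279 + F)*(14114 + m(-51, 150)) = (-4279 - 4259)*(14114 + 9*I*√3) = -8538*(14114 + 9*I*√3) = -120505332 - 76842*I*√3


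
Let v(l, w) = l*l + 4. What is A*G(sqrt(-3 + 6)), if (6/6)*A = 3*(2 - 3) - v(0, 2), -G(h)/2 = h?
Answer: 14*sqrt(3) ≈ 24.249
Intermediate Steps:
v(l, w) = 4 + l**2 (v(l, w) = l**2 + 4 = 4 + l**2)
G(h) = -2*h
A = -7 (A = 3*(2 - 3) - (4 + 0**2) = 3*(-1) - (4 + 0) = -3 - 1*4 = -3 - 4 = -7)
A*G(sqrt(-3 + 6)) = -(-14)*sqrt(-3 + 6) = -(-14)*sqrt(3) = 14*sqrt(3)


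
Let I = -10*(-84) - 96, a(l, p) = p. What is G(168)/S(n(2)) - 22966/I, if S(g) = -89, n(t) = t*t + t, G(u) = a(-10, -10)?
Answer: -1018267/33108 ≈ -30.756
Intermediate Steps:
G(u) = -10
n(t) = t + t² (n(t) = t² + t = t + t²)
I = 744 (I = 840 - 96 = 744)
G(168)/S(n(2)) - 22966/I = -10/(-89) - 22966/744 = -10*(-1/89) - 22966*1/744 = 10/89 - 11483/372 = -1018267/33108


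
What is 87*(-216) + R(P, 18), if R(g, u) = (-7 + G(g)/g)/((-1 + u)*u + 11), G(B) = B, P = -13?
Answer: -5957070/317 ≈ -18792.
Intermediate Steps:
R(g, u) = -6/(11 + u*(-1 + u)) (R(g, u) = (-7 + g/g)/((-1 + u)*u + 11) = (-7 + 1)/(u*(-1 + u) + 11) = -6/(11 + u*(-1 + u)))
87*(-216) + R(P, 18) = 87*(-216) - 6/(11 + 18**2 - 1*18) = -18792 - 6/(11 + 324 - 18) = -18792 - 6/317 = -5957070/317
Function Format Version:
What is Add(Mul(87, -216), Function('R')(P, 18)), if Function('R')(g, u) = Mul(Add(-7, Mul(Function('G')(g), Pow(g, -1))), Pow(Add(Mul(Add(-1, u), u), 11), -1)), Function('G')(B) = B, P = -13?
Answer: Rational(-5957070, 317) ≈ -18792.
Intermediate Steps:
Function('R')(g, u) = Mul(-6, Pow(Add(11, Mul(u, Add(-1, u))), -1)) (Function('R')(g, u) = Mul(Add(-7, Mul(g, Pow(g, -1))), Pow(Add(Mul(Add(-1, u), u), 11), -1)) = Mul(Add(-7, 1), Pow(Add(Mul(u, Add(-1, u)), 11), -1)) = Mul(-6, Pow(Add(11, Mul(u, Add(-1, u))), -1)))
Add(Mul(87, -216), Function('R')(P, 18)) = Add(Mul(87, -216), Mul(-6, Pow(Add(11, Pow(18, 2), Mul(-1, 18)), -1))) = Add(-18792, Mul(-6, Pow(Add(11, 324, -18), -1))) = Add(-18792, Mul(-6, Pow(317, -1))) = Add(-18792, Mul(-6, Rational(1, 317))) = Add(-18792, Rational(-6, 317)) = Rational(-5957070, 317)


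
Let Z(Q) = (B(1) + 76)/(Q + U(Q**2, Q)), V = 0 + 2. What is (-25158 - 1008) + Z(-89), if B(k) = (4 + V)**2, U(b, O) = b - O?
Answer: -207260774/7921 ≈ -26166.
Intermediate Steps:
V = 2
B(k) = 36 (B(k) = (4 + 2)**2 = 6**2 = 36)
Z(Q) = 112/Q**2 (Z(Q) = (36 + 76)/(Q + (Q**2 - Q)) = 112/(Q**2) = 112/Q**2)
(-25158 - 1008) + Z(-89) = (-25158 - 1008) + 112/(-89)**2 = -26166 + 112*(1/7921) = -26166 + 112/7921 = -207260774/7921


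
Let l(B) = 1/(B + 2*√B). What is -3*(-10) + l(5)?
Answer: 31 - 2*√5/5 ≈ 30.106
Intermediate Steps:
-3*(-10) + l(5) = -3*(-10) + 1/(5 + 2*√5) = 30 + 1/(5 + 2*√5)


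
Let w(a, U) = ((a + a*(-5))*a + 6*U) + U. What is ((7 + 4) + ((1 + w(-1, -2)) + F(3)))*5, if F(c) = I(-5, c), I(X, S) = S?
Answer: -15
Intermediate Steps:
F(c) = c
w(a, U) = -4*a² + 7*U (w(a, U) = ((a - 5*a)*a + 6*U) + U = ((-4*a)*a + 6*U) + U = (-4*a² + 6*U) + U = -4*a² + 7*U)
((7 + 4) + ((1 + w(-1, -2)) + F(3)))*5 = ((7 + 4) + ((1 + (-4*(-1)² + 7*(-2))) + 3))*5 = (11 + ((1 + (-4*1 - 14)) + 3))*5 = (11 + ((1 + (-4 - 14)) + 3))*5 = (11 + ((1 - 18) + 3))*5 = (11 + (-17 + 3))*5 = (11 - 14)*5 = -3*5 = -15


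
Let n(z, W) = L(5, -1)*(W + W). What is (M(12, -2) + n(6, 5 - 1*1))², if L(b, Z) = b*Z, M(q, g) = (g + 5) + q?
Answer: 625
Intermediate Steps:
M(q, g) = 5 + g + q (M(q, g) = (5 + g) + q = 5 + g + q)
L(b, Z) = Z*b
n(z, W) = -10*W (n(z, W) = (-1*5)*(W + W) = -10*W)
(M(12, -2) + n(6, 5 - 1*1))² = ((5 - 2 + 12) - 10*(5 - 1*1))² = (15 - 10*(5 - 1))² = (15 - 10*4)² = (15 - 40)² = (-25)² = 625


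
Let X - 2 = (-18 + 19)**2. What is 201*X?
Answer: 603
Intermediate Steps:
X = 3 (X = 2 + (-18 + 19)**2 = 2 + 1**2 = 2 + 1 = 3)
201*X = 201*3 = 603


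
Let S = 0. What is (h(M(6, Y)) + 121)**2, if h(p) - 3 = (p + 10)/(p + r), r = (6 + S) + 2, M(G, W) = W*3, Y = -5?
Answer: 762129/49 ≈ 15554.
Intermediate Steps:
M(G, W) = 3*W
r = 8 (r = (6 + 0) + 2 = 6 + 2 = 8)
h(p) = 3 + (10 + p)/(8 + p) (h(p) = 3 + (p + 10)/(p + 8) = 3 + (10 + p)/(8 + p))
(h(M(6, Y)) + 121)**2 = (2*(17 + 2*(3*(-5)))/(8 + 3*(-5)) + 121)**2 = (2*(17 + 2*(-15))/(8 - 15) + 121)**2 = (2*(17 - 30)/(-7) + 121)**2 = (2*(-1/7)*(-13) + 121)**2 = (26/7 + 121)**2 = (873/7)**2 = 762129/49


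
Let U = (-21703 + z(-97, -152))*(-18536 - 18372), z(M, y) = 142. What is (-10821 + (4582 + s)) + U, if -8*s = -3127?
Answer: 6366140319/8 ≈ 7.9577e+8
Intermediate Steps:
s = 3127/8 (s = -⅛*(-3127) = 3127/8 ≈ 390.88)
U = 795773388 (U = (-21703 + 142)*(-18536 - 18372) = -21561*(-36908) = 795773388)
(-10821 + (4582 + s)) + U = (-10821 + (4582 + 3127/8)) + 795773388 = (-10821 + 39783/8) + 795773388 = -46785/8 + 795773388 = 6366140319/8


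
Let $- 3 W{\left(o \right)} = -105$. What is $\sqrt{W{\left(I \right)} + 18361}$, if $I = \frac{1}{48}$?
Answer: $6 \sqrt{511} \approx 135.63$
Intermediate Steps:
$I = \frac{1}{48} \approx 0.020833$
$W{\left(o \right)} = 35$ ($W{\left(o \right)} = \left(- \frac{1}{3}\right) \left(-105\right) = 35$)
$\sqrt{W{\left(I \right)} + 18361} = \sqrt{35 + 18361} = \sqrt{18396} = 6 \sqrt{511}$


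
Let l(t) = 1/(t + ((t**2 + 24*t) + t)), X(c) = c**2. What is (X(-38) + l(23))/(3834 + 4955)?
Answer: 1627389/9905203 ≈ 0.16430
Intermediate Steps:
l(t) = 1/(t**2 + 26*t) (l(t) = 1/(t + (t**2 + 25*t)) = 1/(t**2 + 26*t))
(X(-38) + l(23))/(3834 + 4955) = ((-38)**2 + 1/(23*(26 + 23)))/(3834 + 4955) = (1444 + (1/23)/49)/8789 = (1444 + (1/23)*(1/49))*(1/8789) = (1444 + 1/1127)*(1/8789) = (1627389/1127)*(1/8789) = 1627389/9905203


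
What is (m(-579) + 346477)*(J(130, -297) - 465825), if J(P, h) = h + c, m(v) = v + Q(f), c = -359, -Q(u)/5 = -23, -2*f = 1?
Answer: -161408490253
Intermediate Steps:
f = -½ (f = -½*1 = -½ ≈ -0.50000)
Q(u) = 115 (Q(u) = -5*(-23) = 115)
m(v) = 115 + v (m(v) = v + 115 = 115 + v)
J(P, h) = -359 + h (J(P, h) = h - 359 = -359 + h)
(m(-579) + 346477)*(J(130, -297) - 465825) = ((115 - 579) + 346477)*((-359 - 297) - 465825) = (-464 + 346477)*(-656 - 465825) = 346013*(-466481) = -161408490253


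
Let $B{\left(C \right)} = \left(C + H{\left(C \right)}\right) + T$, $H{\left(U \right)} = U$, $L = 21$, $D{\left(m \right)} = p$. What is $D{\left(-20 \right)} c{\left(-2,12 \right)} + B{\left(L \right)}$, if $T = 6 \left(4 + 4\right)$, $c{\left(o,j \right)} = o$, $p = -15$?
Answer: $120$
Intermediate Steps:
$D{\left(m \right)} = -15$
$T = 48$ ($T = 6 \cdot 8 = 48$)
$B{\left(C \right)} = 48 + 2 C$ ($B{\left(C \right)} = \left(C + C\right) + 48 = 2 C + 48 = 48 + 2 C$)
$D{\left(-20 \right)} c{\left(-2,12 \right)} + B{\left(L \right)} = \left(-15\right) \left(-2\right) + \left(48 + 2 \cdot 21\right) = 30 + \left(48 + 42\right) = 30 + 90 = 120$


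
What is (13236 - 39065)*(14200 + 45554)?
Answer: -1543386066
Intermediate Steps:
(13236 - 39065)*(14200 + 45554) = -25829*59754 = -1543386066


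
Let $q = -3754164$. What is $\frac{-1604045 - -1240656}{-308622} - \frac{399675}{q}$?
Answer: $\frac{247928399941}{193102933668} \approx 1.2839$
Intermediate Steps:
$\frac{-1604045 - -1240656}{-308622} - \frac{399675}{q} = \frac{-1604045 - -1240656}{-308622} - \frac{399675}{-3754164} = \left(-1604045 + 1240656\right) \left(- \frac{1}{308622}\right) - - \frac{133225}{1251388} = \left(-363389\right) \left(- \frac{1}{308622}\right) + \frac{133225}{1251388} = \frac{363389}{308622} + \frac{133225}{1251388} = \frac{247928399941}{193102933668}$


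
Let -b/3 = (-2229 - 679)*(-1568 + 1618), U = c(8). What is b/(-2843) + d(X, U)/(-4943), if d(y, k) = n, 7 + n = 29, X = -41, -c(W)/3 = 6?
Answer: -2156199146/14052949 ≈ -153.43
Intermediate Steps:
c(W) = -18 (c(W) = -3*6 = -18)
n = 22 (n = -7 + 29 = 22)
U = -18
d(y, k) = 22
b = 436200 (b = -3*(-2229 - 679)*(-1568 + 1618) = -(-8724)*50 = -3*(-145400) = 436200)
b/(-2843) + d(X, U)/(-4943) = 436200/(-2843) + 22/(-4943) = 436200*(-1/2843) + 22*(-1/4943) = -436200/2843 - 22/4943 = -2156199146/14052949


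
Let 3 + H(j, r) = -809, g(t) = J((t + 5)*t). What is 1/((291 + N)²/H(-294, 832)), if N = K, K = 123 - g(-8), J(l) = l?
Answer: -203/38025 ≈ -0.0053386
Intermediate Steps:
g(t) = t*(5 + t) (g(t) = (t + 5)*t = (5 + t)*t = t*(5 + t))
H(j, r) = -812 (H(j, r) = -3 - 809 = -812)
K = 99 (K = 123 - (-8)*(5 - 8) = 123 - (-8)*(-3) = 123 - 1*24 = 123 - 24 = 99)
N = 99
1/((291 + N)²/H(-294, 832)) = 1/((291 + 99)²/(-812)) = 1/(390²*(-1/812)) = 1/(152100*(-1/812)) = 1/(-38025/203) = -203/38025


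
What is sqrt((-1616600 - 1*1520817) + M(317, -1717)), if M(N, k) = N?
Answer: 10*I*sqrt(31371) ≈ 1771.2*I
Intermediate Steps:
sqrt((-1616600 - 1*1520817) + M(317, -1717)) = sqrt((-1616600 - 1*1520817) + 317) = sqrt((-1616600 - 1520817) + 317) = sqrt(-3137417 + 317) = sqrt(-3137100) = 10*I*sqrt(31371)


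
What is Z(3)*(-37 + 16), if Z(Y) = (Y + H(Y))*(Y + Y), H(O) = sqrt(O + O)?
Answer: -378 - 126*sqrt(6) ≈ -686.64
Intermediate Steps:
H(O) = sqrt(2)*sqrt(O) (H(O) = sqrt(2*O) = sqrt(2)*sqrt(O))
Z(Y) = 2*Y*(Y + sqrt(2)*sqrt(Y)) (Z(Y) = (Y + sqrt(2)*sqrt(Y))*(Y + Y) = (Y + sqrt(2)*sqrt(Y))*(2*Y) = 2*Y*(Y + sqrt(2)*sqrt(Y)))
Z(3)*(-37 + 16) = (2*3*(3 + sqrt(2)*sqrt(3)))*(-37 + 16) = (2*3*(3 + sqrt(6)))*(-21) = (18 + 6*sqrt(6))*(-21) = -378 - 126*sqrt(6)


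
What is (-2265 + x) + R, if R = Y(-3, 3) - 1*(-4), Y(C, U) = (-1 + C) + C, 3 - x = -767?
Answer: -1498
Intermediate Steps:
x = 770 (x = 3 - 1*(-767) = 3 + 767 = 770)
Y(C, U) = -1 + 2*C
R = -3 (R = (-1 + 2*(-3)) - 1*(-4) = (-1 - 6) + 4 = -7 + 4 = -3)
(-2265 + x) + R = (-2265 + 770) - 3 = -1495 - 3 = -1498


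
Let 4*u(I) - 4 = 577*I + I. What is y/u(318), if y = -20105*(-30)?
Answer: 301575/22976 ≈ 13.126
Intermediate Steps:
y = 603150
u(I) = 1 + 289*I/2 (u(I) = 1 + (577*I + I)/4 = 1 + (578*I)/4 = 1 + 289*I/2)
y/u(318) = 603150/(1 + (289/2)*318) = 603150/(1 + 45951) = 603150/45952 = 603150*(1/45952) = 301575/22976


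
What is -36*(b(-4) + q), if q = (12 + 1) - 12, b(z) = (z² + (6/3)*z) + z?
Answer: -180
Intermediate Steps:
b(z) = z² + 3*z (b(z) = (z² + (6*(⅓))*z) + z = (z² + 2*z) + z = z² + 3*z)
q = 1 (q = 13 - 12 = 1)
-36*(b(-4) + q) = -36*(-4*(3 - 4) + 1) = -36*(-4*(-1) + 1) = -36*(4 + 1) = -36*5 = -180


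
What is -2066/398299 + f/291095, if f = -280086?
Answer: -112159375984/115942847405 ≈ -0.96737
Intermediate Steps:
-2066/398299 + f/291095 = -2066/398299 - 280086/291095 = -112159375984/115942847405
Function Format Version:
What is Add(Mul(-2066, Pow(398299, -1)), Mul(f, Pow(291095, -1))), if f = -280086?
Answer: Rational(-112159375984, 115942847405) ≈ -0.96737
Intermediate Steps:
Add(Mul(-2066, Pow(398299, -1)), Mul(f, Pow(291095, -1))) = Add(Mul(-2066, Pow(398299, -1)), Mul(-280086, Pow(291095, -1))) = Add(Mul(-2066, Rational(1, 398299)), Mul(-280086, Rational(1, 291095))) = Add(Rational(-2066, 398299), Rational(-280086, 291095)) = Rational(-112159375984, 115942847405)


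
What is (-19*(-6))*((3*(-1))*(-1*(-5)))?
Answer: -1710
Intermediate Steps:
(-19*(-6))*((3*(-1))*(-1*(-5))) = 114*(-3*5) = 114*(-15) = -1710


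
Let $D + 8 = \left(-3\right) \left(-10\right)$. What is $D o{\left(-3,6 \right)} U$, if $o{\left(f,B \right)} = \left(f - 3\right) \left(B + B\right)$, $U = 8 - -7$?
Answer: $-23760$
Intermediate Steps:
$D = 22$ ($D = -8 - -30 = -8 + 30 = 22$)
$U = 15$ ($U = 8 + 7 = 15$)
$o{\left(f,B \right)} = 2 B \left(-3 + f\right)$ ($o{\left(f,B \right)} = \left(-3 + f\right) 2 B = 2 B \left(-3 + f\right)$)
$D o{\left(-3,6 \right)} U = 22 \cdot 2 \cdot 6 \left(-3 - 3\right) 15 = 22 \cdot 2 \cdot 6 \left(-6\right) 15 = 22 \left(-72\right) 15 = \left(-1584\right) 15 = -23760$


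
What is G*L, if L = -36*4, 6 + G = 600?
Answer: -85536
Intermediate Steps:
G = 594 (G = -6 + 600 = 594)
L = -144
G*L = 594*(-144) = -85536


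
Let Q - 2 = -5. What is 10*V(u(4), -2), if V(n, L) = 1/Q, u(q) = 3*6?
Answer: -10/3 ≈ -3.3333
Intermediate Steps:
Q = -3 (Q = 2 - 5 = -3)
u(q) = 18
V(n, L) = -1/3 (V(n, L) = 1/(-3) = -1/3)
10*V(u(4), -2) = 10*(-1/3) = -10/3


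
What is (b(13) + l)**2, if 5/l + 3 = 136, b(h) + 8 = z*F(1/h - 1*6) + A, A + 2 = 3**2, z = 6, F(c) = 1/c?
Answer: 8352100/2140369 ≈ 3.9022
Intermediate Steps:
A = 7 (A = -2 + 3**2 = -2 + 9 = 7)
b(h) = -1 + 6/(-6 + 1/h) (b(h) = -8 + (6/(1/h - 1*6) + 7) = -8 + (6/(1/h - 6) + 7) = -8 + (6/(-6 + 1/h) + 7) = -8 + (7 + 6/(-6 + 1/h)) = -1 + 6/(-6 + 1/h))
l = 5/133 (l = 5/(-3 + 136) = 5/133 ≈ 0.037594)
(b(13) + l)**2 = ((1 - 12*13)/(-1 + 6*13) + 5/133)**2 = ((1 - 156)/(-1 + 78) + 5/133)**2 = (-155/77 + 5/133)**2 = (-2890/1463)**2 = 8352100/2140369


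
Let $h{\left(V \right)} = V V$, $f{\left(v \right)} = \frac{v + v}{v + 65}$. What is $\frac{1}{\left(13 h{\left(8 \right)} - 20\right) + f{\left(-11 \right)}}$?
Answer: $\frac{27}{21913} \approx 0.0012321$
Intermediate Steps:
$f{\left(v \right)} = \frac{2 v}{65 + v}$
$h{\left(V \right)} = V^{2}$
$\frac{1}{\left(13 h{\left(8 \right)} - 20\right) + f{\left(-11 \right)}} = \frac{1}{\left(13 \cdot 8^{2} - 20\right) + 2 \left(-11\right) \frac{1}{65 - 11}} = \frac{1}{\left(13 \cdot 64 - 20\right) + 2 \left(-11\right) \frac{1}{54}} = \frac{1}{\left(832 - 20\right) + 2 \left(-11\right) \frac{1}{54}} = \frac{1}{812 - \frac{11}{27}} = \frac{1}{\frac{21913}{27}} = \frac{27}{21913}$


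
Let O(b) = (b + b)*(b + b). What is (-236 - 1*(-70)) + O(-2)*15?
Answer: 74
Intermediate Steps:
O(b) = 4*b² (O(b) = (2*b)*(2*b) = 4*b²)
(-236 - 1*(-70)) + O(-2)*15 = (-236 - 1*(-70)) + (4*(-2)²)*15 = (-236 + 70) + (4*4)*15 = -166 + 16*15 = -166 + 240 = 74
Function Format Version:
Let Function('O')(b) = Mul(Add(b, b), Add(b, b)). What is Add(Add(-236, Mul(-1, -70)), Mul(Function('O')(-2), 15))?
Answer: 74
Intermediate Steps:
Function('O')(b) = Mul(4, Pow(b, 2)) (Function('O')(b) = Mul(Mul(2, b), Mul(2, b)) = Mul(4, Pow(b, 2)))
Add(Add(-236, Mul(-1, -70)), Mul(Function('O')(-2), 15)) = Add(Add(-236, Mul(-1, -70)), Mul(Mul(4, Pow(-2, 2)), 15)) = Add(Add(-236, 70), Mul(Mul(4, 4), 15)) = Add(-166, Mul(16, 15)) = Add(-166, 240) = 74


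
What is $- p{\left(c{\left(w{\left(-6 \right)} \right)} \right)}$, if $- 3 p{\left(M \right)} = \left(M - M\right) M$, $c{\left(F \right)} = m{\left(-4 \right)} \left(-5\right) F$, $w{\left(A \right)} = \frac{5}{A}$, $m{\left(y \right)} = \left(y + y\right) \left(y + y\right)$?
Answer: $0$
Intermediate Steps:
$m{\left(y \right)} = 4 y^{2}$ ($m{\left(y \right)} = 2 y 2 y = 4 y^{2}$)
$c{\left(F \right)} = - 320 F$ ($c{\left(F \right)} = 4 \left(-4\right)^{2} \left(-5\right) F = 4 \cdot 16 \left(-5\right) F = 64 \left(-5\right) F = - 320 F$)
$p{\left(M \right)} = 0$ ($p{\left(M \right)} = - \frac{\left(M - M\right) M}{3} = - \frac{0 M}{3} = \left(- \frac{1}{3}\right) 0 = 0$)
$- p{\left(c{\left(w{\left(-6 \right)} \right)} \right)} = \left(-1\right) 0 = 0$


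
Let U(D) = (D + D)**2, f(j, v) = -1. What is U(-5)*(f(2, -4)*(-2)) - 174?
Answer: 26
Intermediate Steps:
U(D) = 4*D**2 (U(D) = (2*D)**2 = 4*D**2)
U(-5)*(f(2, -4)*(-2)) - 174 = (4*(-5)**2)*(-1*(-2)) - 174 = (4*25)*2 - 174 = 100*2 - 174 = 200 - 174 = 26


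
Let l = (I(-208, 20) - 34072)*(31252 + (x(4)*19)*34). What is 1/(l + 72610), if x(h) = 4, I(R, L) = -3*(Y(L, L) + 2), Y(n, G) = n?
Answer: -1/1155020758 ≈ -8.6579e-10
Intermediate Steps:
I(R, L) = -6 - 3*L (I(R, L) = -3*(L + 2) = -3*(2 + L) = -6 - 3*L)
l = -1155093368 (l = ((-6 - 3*20) - 34072)*(31252 + (4*19)*34) = ((-6 - 60) - 34072)*(31252 + 76*34) = (-66 - 34072)*(31252 + 2584) = -34138*33836 = -1155093368)
1/(l + 72610) = 1/(-1155093368 + 72610) = 1/(-1155020758) = -1/1155020758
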